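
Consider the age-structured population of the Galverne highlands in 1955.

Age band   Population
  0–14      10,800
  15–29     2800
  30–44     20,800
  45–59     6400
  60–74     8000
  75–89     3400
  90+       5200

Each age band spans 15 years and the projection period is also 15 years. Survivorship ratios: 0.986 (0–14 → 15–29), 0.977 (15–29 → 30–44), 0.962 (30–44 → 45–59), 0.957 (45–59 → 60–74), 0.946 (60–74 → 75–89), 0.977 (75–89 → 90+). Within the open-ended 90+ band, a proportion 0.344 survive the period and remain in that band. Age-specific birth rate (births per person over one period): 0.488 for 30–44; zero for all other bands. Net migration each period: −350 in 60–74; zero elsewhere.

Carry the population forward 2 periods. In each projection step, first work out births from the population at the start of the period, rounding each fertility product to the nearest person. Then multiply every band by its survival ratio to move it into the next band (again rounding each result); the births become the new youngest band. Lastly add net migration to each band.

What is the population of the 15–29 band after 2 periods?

Period 1:
Births: 20800 × 0.488 = 10150
15–29: 10800 × 0.986 = 10649
30–44: 2800 × 0.977 = 2736
45–59: 20800 × 0.962 = 20010
60–74: 6400 × 0.957 = 6125
75–89: 8000 × 0.946 = 7568
90+: 3400 × 0.977 + 5200 × 0.344 = 3322 + 1789 = 5111
Net migration: 60–74 − 350 → 5775
End of period: [10150, 10649, 2736, 20010, 5775, 7568, 5111]
Period 2:
Births: 2736 × 0.488 = 1335
15–29: 10150 × 0.986 = 10008
30–44: 10649 × 0.977 = 10404
45–59: 2736 × 0.962 = 2632
60–74: 20010 × 0.957 = 19150
75–89: 5775 × 0.946 = 5463
90+: 7568 × 0.977 + 5111 × 0.344 = 7394 + 1758 = 9152
Net migration: 60–74 − 350 → 18800
End of period: [1335, 10008, 10404, 2632, 18800, 5463, 9152]

10008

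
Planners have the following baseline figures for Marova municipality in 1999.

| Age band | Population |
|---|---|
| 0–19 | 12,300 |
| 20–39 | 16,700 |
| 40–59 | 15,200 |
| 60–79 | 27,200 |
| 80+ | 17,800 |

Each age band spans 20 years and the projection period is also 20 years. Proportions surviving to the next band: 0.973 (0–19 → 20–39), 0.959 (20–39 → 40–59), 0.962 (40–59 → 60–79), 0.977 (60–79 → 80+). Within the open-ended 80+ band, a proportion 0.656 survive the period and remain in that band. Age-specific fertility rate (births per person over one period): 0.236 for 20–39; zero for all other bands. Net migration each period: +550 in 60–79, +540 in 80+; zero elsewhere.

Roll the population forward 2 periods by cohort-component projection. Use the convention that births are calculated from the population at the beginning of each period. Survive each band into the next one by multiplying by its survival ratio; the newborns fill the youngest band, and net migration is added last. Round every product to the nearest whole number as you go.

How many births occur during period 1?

After projecting period 1:
Births: 16700 × 0.236 = 3941
20–39: 12300 × 0.973 = 11968
40–59: 16700 × 0.959 = 16015
60–79: 15200 × 0.962 = 14622
80+: 27200 × 0.977 + 17800 × 0.656 = 26574 + 11677 = 38251
Net migration: 60–79 + 550 → 15172; 80+ + 540 → 38791
End of period: [3941, 11968, 16015, 15172, 38791]

3941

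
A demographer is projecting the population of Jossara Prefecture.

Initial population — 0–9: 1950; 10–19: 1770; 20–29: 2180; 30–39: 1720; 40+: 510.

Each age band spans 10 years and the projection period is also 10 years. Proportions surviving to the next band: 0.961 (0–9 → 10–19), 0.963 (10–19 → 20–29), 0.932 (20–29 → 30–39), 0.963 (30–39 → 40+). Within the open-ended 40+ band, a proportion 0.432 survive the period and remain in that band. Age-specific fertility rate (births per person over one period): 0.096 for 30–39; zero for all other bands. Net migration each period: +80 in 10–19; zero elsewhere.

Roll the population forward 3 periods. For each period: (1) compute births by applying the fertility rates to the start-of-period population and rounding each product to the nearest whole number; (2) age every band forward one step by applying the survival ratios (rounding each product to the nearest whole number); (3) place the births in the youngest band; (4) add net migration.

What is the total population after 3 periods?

Call the groups 1 to 5, youngest first.
— Period 1 —
Births: 1720 * 0.096 = 165
Group 2: 1950 * 0.961 = 1874
Group 3: 1770 * 0.963 = 1705
Group 4: 2180 * 0.932 = 2032
Group 5: 1720 * 0.963 + 510 * 0.432 = 1656 + 220 = 1876
Net migration: Group 2 + 80 → 1954
End of period: [165, 1954, 1705, 2032, 1876]
— Period 2 —
Births: 2032 * 0.096 = 195
Group 2: 165 * 0.961 = 159
Group 3: 1954 * 0.963 = 1882
Group 4: 1705 * 0.932 = 1589
Group 5: 2032 * 0.963 + 1876 * 0.432 = 1957 + 810 = 2767
Net migration: Group 2 + 80 → 239
End of period: [195, 239, 1882, 1589, 2767]
— Period 3 —
Births: 1589 * 0.096 = 153
Group 2: 195 * 0.961 = 187
Group 3: 239 * 0.963 = 230
Group 4: 1882 * 0.932 = 1754
Group 5: 1589 * 0.963 + 2767 * 0.432 = 1530 + 1195 = 2725
Net migration: Group 2 + 80 → 267
End of period: [153, 267, 230, 1754, 2725]
Total after period 3: 153 + 267 + 230 + 1754 + 2725 = 5129

5129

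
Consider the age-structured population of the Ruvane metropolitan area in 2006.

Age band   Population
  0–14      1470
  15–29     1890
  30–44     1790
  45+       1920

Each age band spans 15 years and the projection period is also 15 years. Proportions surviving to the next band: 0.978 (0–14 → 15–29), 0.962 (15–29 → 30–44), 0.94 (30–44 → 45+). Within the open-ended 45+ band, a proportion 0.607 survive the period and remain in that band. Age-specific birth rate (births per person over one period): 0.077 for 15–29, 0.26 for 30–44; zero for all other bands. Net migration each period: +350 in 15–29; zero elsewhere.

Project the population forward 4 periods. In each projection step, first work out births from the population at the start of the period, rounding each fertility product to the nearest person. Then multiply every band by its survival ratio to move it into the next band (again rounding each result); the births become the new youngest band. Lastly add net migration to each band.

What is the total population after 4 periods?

5186

Numbering the groups 1..4 from youngest to oldest:
[period 1]
Births: 1890 * 0.077 = 146 ; 1790 * 0.26 = 465 — total 611
Group 2: 1470 * 0.978 = 1438
Group 3: 1890 * 0.962 = 1818
Group 4: 1790 * 0.94 + 1920 * 0.607 = 1683 + 1165 = 2848
Net migration: Group 2 + 350 → 1788
→ [611, 1788, 1818, 2848]
[period 2]
Births: 1788 * 0.077 = 138 ; 1818 * 0.26 = 473 — total 611
Group 2: 611 * 0.978 = 598
Group 3: 1788 * 0.962 = 1720
Group 4: 1818 * 0.94 + 2848 * 0.607 = 1709 + 1729 = 3438
Net migration: Group 2 + 350 → 948
→ [611, 948, 1720, 3438]
[period 3]
Births: 948 * 0.077 = 73 ; 1720 * 0.26 = 447 — total 520
Group 2: 611 * 0.978 = 598
Group 3: 948 * 0.962 = 912
Group 4: 1720 * 0.94 + 3438 * 0.607 = 1617 + 2087 = 3704
Net migration: Group 2 + 350 → 948
→ [520, 948, 912, 3704]
[period 4]
Births: 948 * 0.077 = 73 ; 912 * 0.26 = 237 — total 310
Group 2: 520 * 0.978 = 509
Group 3: 948 * 0.962 = 912
Group 4: 912 * 0.94 + 3704 * 0.607 = 857 + 2248 = 3105
Net migration: Group 2 + 350 → 859
→ [310, 859, 912, 3105]
Total after period 4: 310 + 859 + 912 + 3105 = 5186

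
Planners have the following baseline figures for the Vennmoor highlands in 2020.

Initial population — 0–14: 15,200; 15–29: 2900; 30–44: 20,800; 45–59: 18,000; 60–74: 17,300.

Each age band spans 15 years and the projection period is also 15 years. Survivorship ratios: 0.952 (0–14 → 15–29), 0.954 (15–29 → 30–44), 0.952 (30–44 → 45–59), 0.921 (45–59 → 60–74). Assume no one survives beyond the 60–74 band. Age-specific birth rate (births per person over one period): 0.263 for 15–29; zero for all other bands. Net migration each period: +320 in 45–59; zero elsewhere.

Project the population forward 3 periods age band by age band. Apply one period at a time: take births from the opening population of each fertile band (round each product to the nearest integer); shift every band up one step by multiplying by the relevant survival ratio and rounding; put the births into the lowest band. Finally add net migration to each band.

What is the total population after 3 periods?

20689

Period 1.
Births: 2900 * 0.263 = 763
15–29: 15200 * 0.952 = 14470
30–44: 2900 * 0.954 = 2767
45–59: 20800 * 0.952 = 19802
60–74: 18000 * 0.921 = 16578
Net migration: 45–59 + 320 → 20122
End of period: [763, 14470, 2767, 20122, 16578]
Period 2.
Births: 14470 * 0.263 = 3806
15–29: 763 * 0.952 = 726
30–44: 14470 * 0.954 = 13804
45–59: 2767 * 0.952 = 2634
60–74: 20122 * 0.921 = 18532
Net migration: 45–59 + 320 → 2954
End of period: [3806, 726, 13804, 2954, 18532]
Period 3.
Births: 726 * 0.263 = 191
15–29: 3806 * 0.952 = 3623
30–44: 726 * 0.954 = 693
45–59: 13804 * 0.952 = 13141
60–74: 2954 * 0.921 = 2721
Net migration: 45–59 + 320 → 13461
End of period: [191, 3623, 693, 13461, 2721]
Total after period 3: 191 + 3623 + 693 + 13461 + 2721 = 20689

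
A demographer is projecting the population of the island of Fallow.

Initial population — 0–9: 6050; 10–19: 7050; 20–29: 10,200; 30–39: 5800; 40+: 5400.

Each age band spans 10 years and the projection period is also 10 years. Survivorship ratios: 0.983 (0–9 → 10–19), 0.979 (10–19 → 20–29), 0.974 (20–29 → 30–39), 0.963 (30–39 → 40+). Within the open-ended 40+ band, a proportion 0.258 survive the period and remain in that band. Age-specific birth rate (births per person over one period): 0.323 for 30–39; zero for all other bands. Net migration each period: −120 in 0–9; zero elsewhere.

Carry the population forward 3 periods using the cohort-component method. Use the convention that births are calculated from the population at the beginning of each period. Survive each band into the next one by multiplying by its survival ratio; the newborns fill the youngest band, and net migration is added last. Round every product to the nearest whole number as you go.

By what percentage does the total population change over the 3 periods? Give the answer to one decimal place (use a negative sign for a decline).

-36.7

Call the bands 1 to 5, youngest first.
— Period 1 —
Births: 5800 * 0.323 = 1873
Band 2: 6050 * 0.983 = 5947
Band 3: 7050 * 0.979 = 6902
Band 4: 10200 * 0.974 = 9935
Band 5: 5800 * 0.963 + 5400 * 0.258 = 5585 + 1393 = 6978
Net migration: Band 1 − 120 → 1753
→ [1753, 5947, 6902, 9935, 6978]
— Period 2 —
Births: 9935 * 0.323 = 3209
Band 2: 1753 * 0.983 = 1723
Band 3: 5947 * 0.979 = 5822
Band 4: 6902 * 0.974 = 6723
Band 5: 9935 * 0.963 + 6978 * 0.258 = 9567 + 1800 = 11367
Net migration: Band 1 − 120 → 3089
→ [3089, 1723, 5822, 6723, 11367]
— Period 3 —
Births: 6723 * 0.323 = 2172
Band 2: 3089 * 0.983 = 3036
Band 3: 1723 * 0.979 = 1687
Band 4: 5822 * 0.974 = 5671
Band 5: 6723 * 0.963 + 11367 * 0.258 = 6474 + 2933 = 9407
Net migration: Band 1 − 120 → 2052
→ [2052, 3036, 1687, 5671, 9407]
Total: 34500 → 21853; change = -12647; percentage change = -36.7%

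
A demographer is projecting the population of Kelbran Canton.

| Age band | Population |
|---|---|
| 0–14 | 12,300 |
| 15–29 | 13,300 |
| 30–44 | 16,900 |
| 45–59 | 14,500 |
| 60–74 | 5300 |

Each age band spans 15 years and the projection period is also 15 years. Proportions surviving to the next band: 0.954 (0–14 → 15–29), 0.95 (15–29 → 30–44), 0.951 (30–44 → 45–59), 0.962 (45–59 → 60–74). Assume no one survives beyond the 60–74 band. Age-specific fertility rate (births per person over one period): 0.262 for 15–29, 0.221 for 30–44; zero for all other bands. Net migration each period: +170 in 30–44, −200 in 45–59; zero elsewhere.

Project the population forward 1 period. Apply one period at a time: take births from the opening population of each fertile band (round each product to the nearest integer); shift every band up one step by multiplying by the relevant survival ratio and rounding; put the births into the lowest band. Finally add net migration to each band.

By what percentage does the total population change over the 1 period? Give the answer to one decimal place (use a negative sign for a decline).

Period 1.
Births: 13300 * 0.262 = 3485, 16900 * 0.221 = 3735 → 7220
15–29: 12300 * 0.954 = 11734
30–44: 13300 * 0.95 = 12635
45–59: 16900 * 0.951 = 16072
60–74: 14500 * 0.962 = 13949
Net migration: 30–44 + 170 → 12805; 45–59 − 200 → 15872
End of period: [7220, 11734, 12805, 15872, 13949]
Total: 62300 → 61580; change = -720; percentage change = -1.2%

-1.2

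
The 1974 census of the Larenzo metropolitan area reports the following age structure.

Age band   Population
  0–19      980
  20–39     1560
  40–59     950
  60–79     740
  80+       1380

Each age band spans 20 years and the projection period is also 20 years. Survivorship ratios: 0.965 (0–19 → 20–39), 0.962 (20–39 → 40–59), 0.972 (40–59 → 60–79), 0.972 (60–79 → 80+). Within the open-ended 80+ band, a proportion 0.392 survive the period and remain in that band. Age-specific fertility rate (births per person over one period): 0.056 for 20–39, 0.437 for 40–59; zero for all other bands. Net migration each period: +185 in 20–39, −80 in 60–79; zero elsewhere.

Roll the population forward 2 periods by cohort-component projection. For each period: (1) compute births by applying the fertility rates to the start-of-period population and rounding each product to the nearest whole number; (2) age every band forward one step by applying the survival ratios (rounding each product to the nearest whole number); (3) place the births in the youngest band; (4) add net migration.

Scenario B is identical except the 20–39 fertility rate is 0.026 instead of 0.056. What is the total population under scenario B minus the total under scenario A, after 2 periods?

-78

— Period 1 —
Births: 1560 * 0.056 = 87  |  950 * 0.437 = 415 — total 502
20–39: 980 * 0.965 = 946
40–59: 1560 * 0.962 = 1501
60–79: 950 * 0.972 = 923
80+: 740 * 0.972 + 1380 * 0.392 = 719 + 541 = 1260
Net migration: 20–39 + 185 → 1131; 60–79 − 80 → 843
→ [502, 1131, 1501, 843, 1260]
— Period 2 —
Births: 1131 * 0.056 = 63  |  1501 * 0.437 = 656 — total 719
20–39: 502 * 0.965 = 484
40–59: 1131 * 0.962 = 1088
60–79: 1501 * 0.972 = 1459
80+: 843 * 0.972 + 1260 * 0.392 = 819 + 494 = 1313
Net migration: 20–39 + 185 → 669; 60–79 − 80 → 1379
→ [719, 669, 1088, 1379, 1313]
Scenario A total after 2 periods: 5168
Scenario B projection —
— Period 1 —
Births: 1560 * 0.026 = 41  |  950 * 0.437 = 415 — total 456
20–39: 980 * 0.965 = 946
40–59: 1560 * 0.962 = 1501
60–79: 950 * 0.972 = 923
80+: 740 * 0.972 + 1380 * 0.392 = 719 + 541 = 1260
Net migration: 20–39 + 185 → 1131; 60–79 − 80 → 843
→ [456, 1131, 1501, 843, 1260]
— Period 2 —
Births: 1131 * 0.026 = 29  |  1501 * 0.437 = 656 — total 685
20–39: 456 * 0.965 = 440
40–59: 1131 * 0.962 = 1088
60–79: 1501 * 0.972 = 1459
80+: 843 * 0.972 + 1260 * 0.392 = 819 + 494 = 1313
Net migration: 20–39 + 185 → 625; 60–79 − 80 → 1379
→ [685, 625, 1088, 1379, 1313]
Scenario B total after 2 periods: 5090
Difference B − A = 5090 − 5168 = -78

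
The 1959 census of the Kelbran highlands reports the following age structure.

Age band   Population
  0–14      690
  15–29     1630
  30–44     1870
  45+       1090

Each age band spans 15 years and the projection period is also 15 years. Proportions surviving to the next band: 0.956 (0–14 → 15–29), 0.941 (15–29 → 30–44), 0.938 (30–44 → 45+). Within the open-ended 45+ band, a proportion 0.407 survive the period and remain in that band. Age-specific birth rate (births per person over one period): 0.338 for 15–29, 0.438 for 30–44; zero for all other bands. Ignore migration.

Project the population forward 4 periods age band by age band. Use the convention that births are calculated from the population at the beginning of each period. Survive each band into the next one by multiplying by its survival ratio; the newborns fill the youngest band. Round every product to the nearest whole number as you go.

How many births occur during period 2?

895

Numbering the groups 1..4 from youngest to oldest:
[period 1]
Births: 1630 * 0.338 = 551  |  1870 * 0.438 = 819 ⇒ total 1370
Group 2: 690 * 0.956 = 660
Group 3: 1630 * 0.941 = 1534
Group 4: 1870 * 0.938 + 1090 * 0.407 = 1754 + 444 = 2198
→ [1370, 660, 1534, 2198]
[period 2]
Births: 660 * 0.338 = 223  |  1534 * 0.438 = 672 ⇒ total 895
Group 2: 1370 * 0.956 = 1310
Group 3: 660 * 0.941 = 621
Group 4: 1534 * 0.938 + 2198 * 0.407 = 1439 + 895 = 2334
→ [895, 1310, 621, 2334]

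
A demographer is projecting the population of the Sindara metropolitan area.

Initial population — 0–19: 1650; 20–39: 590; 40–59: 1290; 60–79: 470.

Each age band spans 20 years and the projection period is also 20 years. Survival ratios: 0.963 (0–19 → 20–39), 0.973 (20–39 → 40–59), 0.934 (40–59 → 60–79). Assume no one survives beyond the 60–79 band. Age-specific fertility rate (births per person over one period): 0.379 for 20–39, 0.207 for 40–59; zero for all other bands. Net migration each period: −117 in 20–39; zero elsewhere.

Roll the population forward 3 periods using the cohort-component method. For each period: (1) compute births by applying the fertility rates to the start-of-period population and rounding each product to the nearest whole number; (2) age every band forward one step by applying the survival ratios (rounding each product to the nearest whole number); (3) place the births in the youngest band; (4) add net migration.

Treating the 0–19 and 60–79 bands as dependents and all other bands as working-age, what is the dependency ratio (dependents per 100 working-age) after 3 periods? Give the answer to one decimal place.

200.7

Call the groups 1 to 4, youngest first.
Period 1:
Births: 590 × 0.379 = 224, 1290 × 0.207 = 267 — total 491
Group 2: 1650 × 0.963 = 1589
Group 3: 590 × 0.973 = 574
Group 4: 1290 × 0.934 = 1205
Net migration: Group 2 − 117 → 1472
Population now: 0–19=491, 20–39=1472, 40–59=574, 60–79=1205
Period 2:
Births: 1472 × 0.379 = 558, 574 × 0.207 = 119 — total 677
Group 2: 491 × 0.963 = 473
Group 3: 1472 × 0.973 = 1432
Group 4: 574 × 0.934 = 536
Net migration: Group 2 − 117 → 356
Population now: 0–19=677, 20–39=356, 40–59=1432, 60–79=536
Period 3:
Births: 356 × 0.379 = 135, 1432 × 0.207 = 296 — total 431
Group 2: 677 × 0.963 = 652
Group 3: 356 × 0.973 = 346
Group 4: 1432 × 0.934 = 1337
Net migration: Group 2 − 117 → 535
Population now: 0–19=431, 20–39=535, 40–59=346, 60–79=1337
Dependents (band 0–19 + band 60–79) = 431 + 1337 = 1768; working-age = 881; ratio = 1768/881 × 100 = 200.7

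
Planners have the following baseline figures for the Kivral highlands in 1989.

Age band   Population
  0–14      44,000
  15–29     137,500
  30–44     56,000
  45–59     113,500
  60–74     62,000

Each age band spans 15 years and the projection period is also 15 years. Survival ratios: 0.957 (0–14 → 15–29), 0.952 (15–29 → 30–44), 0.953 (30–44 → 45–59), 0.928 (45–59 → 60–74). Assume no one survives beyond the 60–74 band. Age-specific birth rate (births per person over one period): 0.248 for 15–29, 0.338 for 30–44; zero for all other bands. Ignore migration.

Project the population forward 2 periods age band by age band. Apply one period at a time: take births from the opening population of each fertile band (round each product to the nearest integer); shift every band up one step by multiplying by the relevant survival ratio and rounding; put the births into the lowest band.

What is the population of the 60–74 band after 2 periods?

[period 1]
Births: 137500 × 0.248 = 34100, 56000 × 0.338 = 18928 — total 53028
15–29: 44000 × 0.957 = 42108
30–44: 137500 × 0.952 = 130900
45–59: 56000 × 0.953 = 53368
60–74: 113500 × 0.928 = 105328
Giving 53028 / 42108 / 130900 / 53368 / 105328.
[period 2]
Births: 42108 × 0.248 = 10443, 130900 × 0.338 = 44244 — total 54687
15–29: 53028 × 0.957 = 50748
30–44: 42108 × 0.952 = 40087
45–59: 130900 × 0.953 = 124748
60–74: 53368 × 0.928 = 49526
Giving 54687 / 50748 / 40087 / 124748 / 49526.

49526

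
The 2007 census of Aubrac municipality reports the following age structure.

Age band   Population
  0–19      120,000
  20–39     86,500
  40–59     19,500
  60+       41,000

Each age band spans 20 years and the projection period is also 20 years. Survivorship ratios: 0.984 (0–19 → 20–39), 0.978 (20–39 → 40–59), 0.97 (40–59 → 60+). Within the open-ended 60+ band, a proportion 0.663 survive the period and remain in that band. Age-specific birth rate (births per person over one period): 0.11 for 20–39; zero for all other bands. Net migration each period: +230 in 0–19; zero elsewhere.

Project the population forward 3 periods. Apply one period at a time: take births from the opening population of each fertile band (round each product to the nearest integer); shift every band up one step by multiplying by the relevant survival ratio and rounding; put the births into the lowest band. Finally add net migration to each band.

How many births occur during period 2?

(Bands numbered youngest = 1 to oldest = 4.)
Period 1.
Births: 86500 × 0.11 = 9515
Band 2: 120000 × 0.984 = 118080
Band 3: 86500 × 0.978 = 84597
Band 4: 19500 × 0.97 + 41000 × 0.663 = 18915 + 27183 = 46098
Net migration: Band 1 + 230 → 9745
Giving 9745 / 118080 / 84597 / 46098.
Period 2.
Births: 118080 × 0.11 = 12989
Band 2: 9745 × 0.984 = 9589
Band 3: 118080 × 0.978 = 115482
Band 4: 84597 × 0.97 + 46098 × 0.663 = 82059 + 30563 = 112622
Net migration: Band 1 + 230 → 13219
Giving 13219 / 9589 / 115482 / 112622.

12989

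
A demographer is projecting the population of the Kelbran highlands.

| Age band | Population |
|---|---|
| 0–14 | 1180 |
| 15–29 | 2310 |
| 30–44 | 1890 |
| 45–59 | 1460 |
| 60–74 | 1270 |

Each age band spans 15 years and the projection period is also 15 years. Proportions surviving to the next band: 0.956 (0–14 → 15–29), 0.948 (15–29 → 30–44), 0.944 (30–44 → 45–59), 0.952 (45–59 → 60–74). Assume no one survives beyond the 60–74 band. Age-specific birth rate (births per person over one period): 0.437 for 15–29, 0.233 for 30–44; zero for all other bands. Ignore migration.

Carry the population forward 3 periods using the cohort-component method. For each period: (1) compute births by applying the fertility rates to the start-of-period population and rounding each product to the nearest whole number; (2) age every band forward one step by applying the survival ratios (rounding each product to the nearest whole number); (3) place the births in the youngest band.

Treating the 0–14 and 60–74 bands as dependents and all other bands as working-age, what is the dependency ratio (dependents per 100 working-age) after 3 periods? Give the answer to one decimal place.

Period 1.
Births: 2310 × 0.437 = 1009  |  1890 × 0.233 = 440 — total 1449
15–29: 1180 × 0.956 = 1128
30–44: 2310 × 0.948 = 2190
45–59: 1890 × 0.944 = 1784
60–74: 1460 × 0.952 = 1390
Population now: 0–14=1449, 15–29=1128, 30–44=2190, 45–59=1784, 60–74=1390
Period 2.
Births: 1128 × 0.437 = 493  |  2190 × 0.233 = 510 — total 1003
15–29: 1449 × 0.956 = 1385
30–44: 1128 × 0.948 = 1069
45–59: 2190 × 0.944 = 2067
60–74: 1784 × 0.952 = 1698
Population now: 0–14=1003, 15–29=1385, 30–44=1069, 45–59=2067, 60–74=1698
Period 3.
Births: 1385 × 0.437 = 605  |  1069 × 0.233 = 249 — total 854
15–29: 1003 × 0.956 = 959
30–44: 1385 × 0.948 = 1313
45–59: 1069 × 0.944 = 1009
60–74: 2067 × 0.952 = 1968
Population now: 0–14=854, 15–29=959, 30–44=1313, 45–59=1009, 60–74=1968
Dependents (band 0–14 + band 60–74) = 854 + 1968 = 2822; working-age = 3281; ratio = 2822/3281 × 100 = 86.0

86.0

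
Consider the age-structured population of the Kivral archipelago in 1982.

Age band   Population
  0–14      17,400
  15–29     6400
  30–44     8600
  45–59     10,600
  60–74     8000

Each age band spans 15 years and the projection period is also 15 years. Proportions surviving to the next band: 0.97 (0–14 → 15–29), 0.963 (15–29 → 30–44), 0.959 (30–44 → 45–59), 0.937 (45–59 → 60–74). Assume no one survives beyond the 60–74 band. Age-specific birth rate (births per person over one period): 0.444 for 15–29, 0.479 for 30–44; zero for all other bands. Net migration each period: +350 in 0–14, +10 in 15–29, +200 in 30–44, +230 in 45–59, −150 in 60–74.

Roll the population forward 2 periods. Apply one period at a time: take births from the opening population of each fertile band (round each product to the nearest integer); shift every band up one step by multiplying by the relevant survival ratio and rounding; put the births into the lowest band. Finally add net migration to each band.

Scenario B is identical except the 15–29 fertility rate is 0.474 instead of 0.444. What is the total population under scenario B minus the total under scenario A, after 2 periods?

Period 1:
Births: 6400 * 0.444 = 2842  |  8600 * 0.479 = 4119 → 6961
15–29: 17400 * 0.97 = 16878
30–44: 6400 * 0.963 = 6163
45–59: 8600 * 0.959 = 8247
60–74: 10600 * 0.937 = 9932
Net migration: 0–14 + 350 → 7311; 15–29 + 10 → 16888; 30–44 + 200 → 6363; 45–59 + 230 → 8477; 60–74 − 150 → 9782
Population now: 0–14=7311, 15–29=16888, 30–44=6363, 45–59=8477, 60–74=9782
Period 2:
Births: 16888 * 0.444 = 7498  |  6363 * 0.479 = 3048 → 10546
15–29: 7311 * 0.97 = 7092
30–44: 16888 * 0.963 = 16263
45–59: 6363 * 0.959 = 6102
60–74: 8477 * 0.937 = 7943
Net migration: 0–14 + 350 → 10896; 15–29 + 10 → 7102; 30–44 + 200 → 16463; 45–59 + 230 → 6332; 60–74 − 150 → 7793
Population now: 0–14=10896, 15–29=7102, 30–44=16463, 45–59=6332, 60–74=7793
Scenario A total after 2 periods: 48586
Scenario B projection —
Period 1:
Births: 6400 * 0.474 = 3034  |  8600 * 0.479 = 4119 → 7153
15–29: 17400 * 0.97 = 16878
30–44: 6400 * 0.963 = 6163
45–59: 8600 * 0.959 = 8247
60–74: 10600 * 0.937 = 9932
Net migration: 0–14 + 350 → 7503; 15–29 + 10 → 16888; 30–44 + 200 → 6363; 45–59 + 230 → 8477; 60–74 − 150 → 9782
Population now: 0–14=7503, 15–29=16888, 30–44=6363, 45–59=8477, 60–74=9782
Period 2:
Births: 16888 * 0.474 = 8005  |  6363 * 0.479 = 3048 → 11053
15–29: 7503 * 0.97 = 7278
30–44: 16888 * 0.963 = 16263
45–59: 6363 * 0.959 = 6102
60–74: 8477 * 0.937 = 7943
Net migration: 0–14 + 350 → 11403; 15–29 + 10 → 7288; 30–44 + 200 → 16463; 45–59 + 230 → 6332; 60–74 − 150 → 7793
Population now: 0–14=11403, 15–29=7288, 30–44=16463, 45–59=6332, 60–74=7793
Scenario B total after 2 periods: 49279
Difference B − A = 49279 − 48586 = 693

693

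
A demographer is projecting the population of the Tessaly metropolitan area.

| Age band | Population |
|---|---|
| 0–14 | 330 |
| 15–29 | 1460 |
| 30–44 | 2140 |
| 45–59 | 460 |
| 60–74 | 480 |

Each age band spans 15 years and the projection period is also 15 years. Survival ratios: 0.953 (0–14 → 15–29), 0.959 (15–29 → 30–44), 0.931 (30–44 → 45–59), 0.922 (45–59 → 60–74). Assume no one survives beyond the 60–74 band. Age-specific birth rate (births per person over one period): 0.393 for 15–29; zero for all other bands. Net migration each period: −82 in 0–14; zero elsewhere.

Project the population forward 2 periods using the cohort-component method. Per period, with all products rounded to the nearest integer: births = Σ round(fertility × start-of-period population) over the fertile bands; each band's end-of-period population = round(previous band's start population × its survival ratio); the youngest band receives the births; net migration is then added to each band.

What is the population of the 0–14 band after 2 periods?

(Groups numbered youngest = 1 to oldest = 5.)
[period 1]
Births: 1460 × 0.393 = 574
Group 2: 330 × 0.953 = 314
Group 3: 1460 × 0.959 = 1400
Group 4: 2140 × 0.931 = 1992
Group 5: 460 × 0.922 = 424
Net migration: Group 1 − 82 → 492
→ [492, 314, 1400, 1992, 424]
[period 2]
Births: 314 × 0.393 = 123
Group 2: 492 × 0.953 = 469
Group 3: 314 × 0.959 = 301
Group 4: 1400 × 0.931 = 1303
Group 5: 1992 × 0.922 = 1837
Net migration: Group 1 − 82 → 41
→ [41, 469, 301, 1303, 1837]

41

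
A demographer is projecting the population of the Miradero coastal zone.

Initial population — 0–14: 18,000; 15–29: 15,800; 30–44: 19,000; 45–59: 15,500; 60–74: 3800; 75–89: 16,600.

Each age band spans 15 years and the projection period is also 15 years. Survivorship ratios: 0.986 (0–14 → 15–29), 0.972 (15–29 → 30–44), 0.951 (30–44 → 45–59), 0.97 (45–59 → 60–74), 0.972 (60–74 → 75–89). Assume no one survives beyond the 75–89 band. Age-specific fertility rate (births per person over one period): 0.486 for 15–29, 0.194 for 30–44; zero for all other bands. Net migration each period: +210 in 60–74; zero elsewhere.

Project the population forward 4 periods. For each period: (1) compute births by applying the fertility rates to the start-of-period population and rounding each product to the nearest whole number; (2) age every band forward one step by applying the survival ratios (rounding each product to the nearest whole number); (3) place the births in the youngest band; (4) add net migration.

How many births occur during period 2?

Let group 1 be 0–14 through group 6 = 75–89.
Period 1:
Births: 15800 × 0.486 = 7679 ; 19000 × 0.194 = 3686 → 11365
Group 2: 18000 × 0.986 = 17748
Group 3: 15800 × 0.972 = 15358
Group 4: 19000 × 0.951 = 18069
Group 5: 15500 × 0.97 = 15035
Group 6: 3800 × 0.972 = 3694
Net migration: Group 5 + 210 → 15245
→ [11365, 17748, 15358, 18069, 15245, 3694]
Period 2:
Births: 17748 × 0.486 = 8626 ; 15358 × 0.194 = 2979 → 11605
Group 2: 11365 × 0.986 = 11206
Group 3: 17748 × 0.972 = 17251
Group 4: 15358 × 0.951 = 14605
Group 5: 18069 × 0.97 = 17527
Group 6: 15245 × 0.972 = 14818
Net migration: Group 5 + 210 → 17737
→ [11605, 11206, 17251, 14605, 17737, 14818]

11605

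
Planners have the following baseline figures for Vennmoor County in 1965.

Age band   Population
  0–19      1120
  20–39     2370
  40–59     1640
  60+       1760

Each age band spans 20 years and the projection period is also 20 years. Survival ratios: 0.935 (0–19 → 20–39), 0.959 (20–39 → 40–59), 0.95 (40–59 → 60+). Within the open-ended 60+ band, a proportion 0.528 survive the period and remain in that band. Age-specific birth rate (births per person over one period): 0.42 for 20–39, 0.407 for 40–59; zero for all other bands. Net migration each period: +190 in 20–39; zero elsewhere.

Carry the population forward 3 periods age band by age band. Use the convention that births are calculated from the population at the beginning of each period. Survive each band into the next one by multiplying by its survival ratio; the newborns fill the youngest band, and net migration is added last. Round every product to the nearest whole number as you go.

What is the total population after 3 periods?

7388

Numbering the groups 1..4 from youngest to oldest:
After projecting period 1:
Births: 2370 × 0.42 = 995  |  1640 × 0.407 = 667 ⇒ total 1662
Group 2: 1120 × 0.935 = 1047
Group 3: 2370 × 0.959 = 2273
Group 4: 1640 × 0.95 + 1760 × 0.528 = 1558 + 929 = 2487
Net migration: Group 2 + 190 → 1237
Giving 1662 / 1237 / 2273 / 2487.
After projecting period 2:
Births: 1237 × 0.42 = 520  |  2273 × 0.407 = 925 ⇒ total 1445
Group 2: 1662 × 0.935 = 1554
Group 3: 1237 × 0.959 = 1186
Group 4: 2273 × 0.95 + 2487 × 0.528 = 2159 + 1313 = 3472
Net migration: Group 2 + 190 → 1744
Giving 1445 / 1744 / 1186 / 3472.
After projecting period 3:
Births: 1744 × 0.42 = 732  |  1186 × 0.407 = 483 ⇒ total 1215
Group 2: 1445 × 0.935 = 1351
Group 3: 1744 × 0.959 = 1672
Group 4: 1186 × 0.95 + 3472 × 0.528 = 1127 + 1833 = 2960
Net migration: Group 2 + 190 → 1541
Giving 1215 / 1541 / 1672 / 2960.
Total after period 3: 1215 + 1541 + 1672 + 2960 = 7388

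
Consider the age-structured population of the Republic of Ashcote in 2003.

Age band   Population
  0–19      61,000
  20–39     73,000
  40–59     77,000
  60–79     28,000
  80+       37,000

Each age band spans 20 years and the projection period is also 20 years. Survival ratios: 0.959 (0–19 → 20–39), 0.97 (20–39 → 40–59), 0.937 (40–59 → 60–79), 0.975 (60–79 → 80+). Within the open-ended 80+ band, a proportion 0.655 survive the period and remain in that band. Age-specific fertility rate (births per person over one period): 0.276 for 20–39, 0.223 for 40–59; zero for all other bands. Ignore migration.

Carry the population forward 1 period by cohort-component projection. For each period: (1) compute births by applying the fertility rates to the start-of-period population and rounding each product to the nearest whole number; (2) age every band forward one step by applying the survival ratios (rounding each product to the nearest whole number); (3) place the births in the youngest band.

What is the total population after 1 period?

Period 1:
Births: 73000 × 0.276 = 20148, 77000 × 0.223 = 17171 — total 37319
20–39: 61000 × 0.959 = 58499
40–59: 73000 × 0.97 = 70810
60–79: 77000 × 0.937 = 72149
80+: 28000 × 0.975 + 37000 × 0.655 = 27300 + 24235 = 51535
Giving 37319 / 58499 / 70810 / 72149 / 51535.
Total after period 1: 37319 + 58499 + 70810 + 72149 + 51535 = 290312

290312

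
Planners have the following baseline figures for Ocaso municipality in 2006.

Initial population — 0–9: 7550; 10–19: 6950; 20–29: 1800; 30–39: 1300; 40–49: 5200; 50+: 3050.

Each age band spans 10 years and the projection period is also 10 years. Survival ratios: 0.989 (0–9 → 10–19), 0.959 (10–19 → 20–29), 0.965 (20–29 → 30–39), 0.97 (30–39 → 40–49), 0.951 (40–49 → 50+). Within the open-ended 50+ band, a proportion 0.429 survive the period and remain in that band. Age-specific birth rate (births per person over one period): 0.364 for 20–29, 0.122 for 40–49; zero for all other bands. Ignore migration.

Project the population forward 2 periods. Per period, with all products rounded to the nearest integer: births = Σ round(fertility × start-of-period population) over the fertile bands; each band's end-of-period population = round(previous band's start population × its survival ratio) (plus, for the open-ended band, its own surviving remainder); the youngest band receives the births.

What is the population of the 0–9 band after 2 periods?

2580

Numbering the groups 1..6 from youngest to oldest:
[period 1]
Births: 1800 × 0.364 = 655 ; 5200 × 0.122 = 634 — total 1289
Group 2: 7550 × 0.989 = 7467
Group 3: 6950 × 0.959 = 6665
Group 4: 1800 × 0.965 = 1737
Group 5: 1300 × 0.97 = 1261
Group 6: 5200 × 0.951 + 3050 × 0.429 = 4945 + 1308 = 6253
Giving 1289 / 7467 / 6665 / 1737 / 1261 / 6253.
[period 2]
Births: 6665 × 0.364 = 2426 ; 1261 × 0.122 = 154 — total 2580
Group 2: 1289 × 0.989 = 1275
Group 3: 7467 × 0.959 = 7161
Group 4: 6665 × 0.965 = 6432
Group 5: 1737 × 0.97 = 1685
Group 6: 1261 × 0.951 + 6253 × 0.429 = 1199 + 2683 = 3882
Giving 2580 / 1275 / 7161 / 6432 / 1685 / 3882.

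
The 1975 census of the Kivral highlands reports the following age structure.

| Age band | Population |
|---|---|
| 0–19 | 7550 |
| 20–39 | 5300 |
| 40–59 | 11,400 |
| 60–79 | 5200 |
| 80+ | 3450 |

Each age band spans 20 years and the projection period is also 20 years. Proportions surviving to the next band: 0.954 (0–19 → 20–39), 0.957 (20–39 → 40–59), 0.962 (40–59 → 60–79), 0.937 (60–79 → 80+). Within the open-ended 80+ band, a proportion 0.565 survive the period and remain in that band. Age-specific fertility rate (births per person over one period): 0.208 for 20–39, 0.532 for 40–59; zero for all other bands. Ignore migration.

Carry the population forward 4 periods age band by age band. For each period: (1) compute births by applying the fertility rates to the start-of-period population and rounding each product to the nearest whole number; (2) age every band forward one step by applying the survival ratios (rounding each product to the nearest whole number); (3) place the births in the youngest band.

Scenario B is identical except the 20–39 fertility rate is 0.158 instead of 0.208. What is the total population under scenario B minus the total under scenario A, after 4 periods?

[period 1]
Births: 5300 × 0.208 = 1102 ; 11400 × 0.532 = 6065 — total 7167
20–39: 7550 × 0.954 = 7203
40–59: 5300 × 0.957 = 5072
60–79: 11400 × 0.962 = 10967
80+: 5200 × 0.937 + 3450 × 0.565 = 4872 + 1949 = 6821
Giving 7167 / 7203 / 5072 / 10967 / 6821.
[period 2]
Births: 7203 × 0.208 = 1498 ; 5072 × 0.532 = 2698 — total 4196
20–39: 7167 × 0.954 = 6837
40–59: 7203 × 0.957 = 6893
60–79: 5072 × 0.962 = 4879
80+: 10967 × 0.937 + 6821 × 0.565 = 10276 + 3854 = 14130
Giving 4196 / 6837 / 6893 / 4879 / 14130.
[period 3]
Births: 6837 × 0.208 = 1422 ; 6893 × 0.532 = 3667 — total 5089
20–39: 4196 × 0.954 = 4003
40–59: 6837 × 0.957 = 6543
60–79: 6893 × 0.962 = 6631
80+: 4879 × 0.937 + 14130 × 0.565 = 4572 + 7983 = 12555
Giving 5089 / 4003 / 6543 / 6631 / 12555.
[period 4]
Births: 4003 × 0.208 = 833 ; 6543 × 0.532 = 3481 — total 4314
20–39: 5089 × 0.954 = 4855
40–59: 4003 × 0.957 = 3831
60–79: 6543 × 0.962 = 6294
80+: 6631 × 0.937 + 12555 × 0.565 = 6213 + 7094 = 13307
Giving 4314 / 4855 / 3831 / 6294 / 13307.
Scenario A total after 4 periods: 32601
Scenario B projection —
[period 1]
Births: 5300 × 0.158 = 837 ; 11400 × 0.532 = 6065 — total 6902
20–39: 7550 × 0.954 = 7203
40–59: 5300 × 0.957 = 5072
60–79: 11400 × 0.962 = 10967
80+: 5200 × 0.937 + 3450 × 0.565 = 4872 + 1949 = 6821
Giving 6902 / 7203 / 5072 / 10967 / 6821.
[period 2]
Births: 7203 × 0.158 = 1138 ; 5072 × 0.532 = 2698 — total 3836
20–39: 6902 × 0.954 = 6585
40–59: 7203 × 0.957 = 6893
60–79: 5072 × 0.962 = 4879
80+: 10967 × 0.937 + 6821 × 0.565 = 10276 + 3854 = 14130
Giving 3836 / 6585 / 6893 / 4879 / 14130.
[period 3]
Births: 6585 × 0.158 = 1040 ; 6893 × 0.532 = 3667 — total 4707
20–39: 3836 × 0.954 = 3660
40–59: 6585 × 0.957 = 6302
60–79: 6893 × 0.962 = 6631
80+: 4879 × 0.937 + 14130 × 0.565 = 4572 + 7983 = 12555
Giving 4707 / 3660 / 6302 / 6631 / 12555.
[period 4]
Births: 3660 × 0.158 = 578 ; 6302 × 0.532 = 3353 — total 3931
20–39: 4707 × 0.954 = 4490
40–59: 3660 × 0.957 = 3503
60–79: 6302 × 0.962 = 6063
80+: 6631 × 0.937 + 12555 × 0.565 = 6213 + 7094 = 13307
Giving 3931 / 4490 / 3503 / 6063 / 13307.
Scenario B total after 4 periods: 31294
Difference B − A = 31294 − 32601 = -1307

-1307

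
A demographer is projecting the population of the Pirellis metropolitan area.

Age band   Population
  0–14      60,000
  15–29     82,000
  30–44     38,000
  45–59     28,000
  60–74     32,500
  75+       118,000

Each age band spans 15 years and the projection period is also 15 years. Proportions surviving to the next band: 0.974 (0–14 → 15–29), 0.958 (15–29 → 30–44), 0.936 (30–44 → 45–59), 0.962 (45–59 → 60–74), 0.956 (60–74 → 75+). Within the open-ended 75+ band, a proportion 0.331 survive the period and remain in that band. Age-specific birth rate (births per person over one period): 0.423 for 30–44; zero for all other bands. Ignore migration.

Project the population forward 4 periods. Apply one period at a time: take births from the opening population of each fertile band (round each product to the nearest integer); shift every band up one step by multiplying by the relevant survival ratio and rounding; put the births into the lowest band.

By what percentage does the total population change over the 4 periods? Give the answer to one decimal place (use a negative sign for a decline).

-41.8

— Period 1 —
Births: 38000 × 0.423 = 16074
15–29: 60000 × 0.974 = 58440
30–44: 82000 × 0.958 = 78556
45–59: 38000 × 0.936 = 35568
60–74: 28000 × 0.962 = 26936
75+: 32500 × 0.956 + 118000 × 0.331 = 31070 + 39058 = 70128
Population now: 0–14=16074, 15–29=58440, 30–44=78556, 45–59=35568, 60–74=26936, 75+=70128
— Period 2 —
Births: 78556 × 0.423 = 33229
15–29: 16074 × 0.974 = 15656
30–44: 58440 × 0.958 = 55986
45–59: 78556 × 0.936 = 73528
60–74: 35568 × 0.962 = 34216
75+: 26936 × 0.956 + 70128 × 0.331 = 25751 + 23212 = 48963
Population now: 0–14=33229, 15–29=15656, 30–44=55986, 45–59=73528, 60–74=34216, 75+=48963
— Period 3 —
Births: 55986 × 0.423 = 23682
15–29: 33229 × 0.974 = 32365
30–44: 15656 × 0.958 = 14998
45–59: 55986 × 0.936 = 52403
60–74: 73528 × 0.962 = 70734
75+: 34216 × 0.956 + 48963 × 0.331 = 32710 + 16207 = 48917
Population now: 0–14=23682, 15–29=32365, 30–44=14998, 45–59=52403, 60–74=70734, 75+=48917
— Period 4 —
Births: 14998 × 0.423 = 6344
15–29: 23682 × 0.974 = 23066
30–44: 32365 × 0.958 = 31006
45–59: 14998 × 0.936 = 14038
60–74: 52403 × 0.962 = 50412
75+: 70734 × 0.956 + 48917 × 0.331 = 67622 + 16192 = 83814
Population now: 0–14=6344, 15–29=23066, 30–44=31006, 45–59=14038, 60–74=50412, 75+=83814
Total: 358500 → 208680; change = -149820; percentage change = -41.8%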